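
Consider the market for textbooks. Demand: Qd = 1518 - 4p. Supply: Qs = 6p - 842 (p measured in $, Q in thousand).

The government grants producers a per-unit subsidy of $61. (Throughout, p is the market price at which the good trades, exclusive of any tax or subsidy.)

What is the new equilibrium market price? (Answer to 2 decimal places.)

199.40

Before the shock: 1518 - 4p = 6p - 842 ⇒ 2360 = 10p ⇒ p = 236, Q = 574.
Since sellers receive the price plus the subsidy, the effective supply curve becomes Qs = 6p - 476.
New equilibrium: 1518 - 4p = 6p - 476 ⇒ 1994 = 10p ⇒ p = 199.4, Q = 720.4.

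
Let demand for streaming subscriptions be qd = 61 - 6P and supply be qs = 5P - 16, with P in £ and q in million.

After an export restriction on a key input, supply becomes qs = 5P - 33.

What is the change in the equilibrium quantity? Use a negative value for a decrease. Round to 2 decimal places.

-9.27

Original equilibrium: 61 - 6P = 5P - 16 gives 77 = 11P, so P = 7 and q = 19.
The shock moves the curves to qd = 61 - 6P and qs = 5P - 33.
Clearing the new market: 61 - 6P = 5P - 33, so P = 94/11 ≈ 8.5455 and q = 107/11 ≈ 9.7273.
Δq = 9.7273 − 19 = -9.27.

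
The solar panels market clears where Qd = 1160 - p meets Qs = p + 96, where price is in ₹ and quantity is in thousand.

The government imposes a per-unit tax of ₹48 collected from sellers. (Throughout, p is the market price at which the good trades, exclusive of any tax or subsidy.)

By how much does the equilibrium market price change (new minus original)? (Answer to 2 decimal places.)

+24.00

Initially, 1160 - p = p + 96, so 1064 = 2p and p = 532, Q = 628.
Since sellers keep the price net of the tax, the effective supply curve becomes Qs = p + 48.
Clearing the new market: 1160 - p = p + 48, so p = 556 and Q = 604.
Δp = 556 − 532 = +24.00.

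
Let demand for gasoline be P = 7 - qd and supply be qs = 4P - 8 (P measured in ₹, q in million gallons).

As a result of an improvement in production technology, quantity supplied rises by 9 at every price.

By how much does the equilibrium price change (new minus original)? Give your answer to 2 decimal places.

Initially, 7 - P = 4P - 8, so 15 = 5P and P = 3, q = 4.
The shock moves the curves to qd = 7 - P and qs = 4P + 1.
Setting them equal: 7 - P = 4P + 1 → 6 = 5P, so P = 1.2 and q = 5.8.
ΔP = 1.2 − 3 = -1.80.

-1.80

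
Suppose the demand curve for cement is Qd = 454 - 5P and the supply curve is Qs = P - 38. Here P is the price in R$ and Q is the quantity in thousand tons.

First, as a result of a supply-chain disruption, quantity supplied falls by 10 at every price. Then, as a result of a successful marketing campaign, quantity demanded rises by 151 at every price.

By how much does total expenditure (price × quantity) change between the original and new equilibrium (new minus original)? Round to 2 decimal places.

Initially, 454 - 5P = P - 38, so 492 = 6P and P = 82, Q = 44.
The shock moves the curves to Qd = 605 - 5P and Qs = P - 48.
Equate the new curves: 605 - 5P = P - 48, giving 653 = 6P, P = 653/6 ≈ 108.8333, Q = 365/6 ≈ 60.8333.
Expenditure moves from 82×44 = 3608 to 108.8333×60.8333 = 6620.6944; change = +3012.69.

+3012.69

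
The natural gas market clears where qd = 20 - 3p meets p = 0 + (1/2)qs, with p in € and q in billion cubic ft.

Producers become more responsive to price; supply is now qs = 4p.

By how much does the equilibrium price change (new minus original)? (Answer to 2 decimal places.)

Initially, 20 - 3p = 2p, so 20 = 5p and p = 4, q = 8.
After the shift, demand is qd = 20 - 3p and supply is qs = 4p.
Equate the new curves: 20 - 3p = 4p, giving 20 = 7p, p = 20/7 ≈ 2.8571, q = 80/7 ≈ 11.4286.
Δp = 2.8571 − 4 = -1.14.

-1.14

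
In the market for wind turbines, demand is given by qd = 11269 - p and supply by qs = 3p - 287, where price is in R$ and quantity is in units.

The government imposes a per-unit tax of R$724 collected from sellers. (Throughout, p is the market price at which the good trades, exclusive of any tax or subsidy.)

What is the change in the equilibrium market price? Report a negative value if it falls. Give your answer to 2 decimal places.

Before the shock: 11269 - p = 3p - 287 ⇒ 11556 = 4p ⇒ p = 2889, q = 8380.
Since sellers keep the price net of the tax, the effective supply curve becomes qs = 3p - 2459.
Equate the new curves: 11269 - p = 3p - 2459, giving 13728 = 4p, p = 3432, q = 7837.
Δp = 3432 − 2889 = +543.00.

+543.00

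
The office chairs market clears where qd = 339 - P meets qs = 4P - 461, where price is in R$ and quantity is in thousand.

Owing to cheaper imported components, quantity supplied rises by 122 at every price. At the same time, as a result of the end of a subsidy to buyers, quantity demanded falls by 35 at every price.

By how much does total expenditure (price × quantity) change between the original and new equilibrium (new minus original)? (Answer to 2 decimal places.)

-6083.56

Before the shock: 339 - P = 4P - 461 ⇒ 800 = 5P ⇒ P = 160, q = 179.
After the shift, demand is qd = 304 - P and supply is qs = 4P - 339.
Setting them equal: 304 - P = 4P - 339 → 643 = 5P, so P = 128.6 and q = 175.4.
Expenditure moves from 160×179 = 28640 to 128.6×175.4 = 22556.44; change = -6083.56.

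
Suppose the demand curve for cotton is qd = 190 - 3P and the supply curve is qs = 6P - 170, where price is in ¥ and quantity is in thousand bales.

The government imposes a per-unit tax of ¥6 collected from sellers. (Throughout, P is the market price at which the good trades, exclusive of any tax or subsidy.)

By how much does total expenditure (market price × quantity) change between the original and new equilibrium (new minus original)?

-248

Initially, 190 - 3P = 6P - 170, so 360 = 9P and P = 40, q = 70.
Since sellers keep the price net of the tax, the effective supply curve becomes qs = 6P - 206.
New equilibrium: 190 - 3P = 6P - 206 ⇒ 396 = 9P ⇒ P = 44, q = 58.
Expenditure moves from 40×70 = 2800 to 44×58 = 2552; change = -248.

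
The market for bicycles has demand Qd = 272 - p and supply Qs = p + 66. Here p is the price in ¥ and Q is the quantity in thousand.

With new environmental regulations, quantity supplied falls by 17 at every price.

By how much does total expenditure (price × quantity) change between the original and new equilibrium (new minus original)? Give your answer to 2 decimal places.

+488.75

Original equilibrium: 272 - p = p + 66 gives 206 = 2p, so p = 103 and Q = 169.
The shock moves the curves to Qd = 272 - p and Qs = p + 49.
New equilibrium: 272 - p = p + 49 ⇒ 223 = 2p ⇒ p = 111.5, Q = 160.5.
Expenditure moves from 103×169 = 17407 to 111.5×160.5 = 17895.75; change = +488.75.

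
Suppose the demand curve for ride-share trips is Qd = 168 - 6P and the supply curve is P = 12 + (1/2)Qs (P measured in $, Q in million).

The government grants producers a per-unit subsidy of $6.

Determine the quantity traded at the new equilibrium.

33

Solve the original market: 168 - 6P = 2P - 24, hence P = 24 and Q = 24.
Since sellers receive the price plus the subsidy, the effective supply curve becomes Qs = 2P - 12.
Clearing the new market: 168 - 6P = 2P - 12, so P = 22.5 and Q = 33.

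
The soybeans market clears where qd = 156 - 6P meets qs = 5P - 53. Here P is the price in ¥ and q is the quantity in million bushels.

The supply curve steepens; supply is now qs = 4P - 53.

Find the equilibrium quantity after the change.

Solve the original market: 156 - 6P = 5P - 53, hence P = 19 and q = 42.
The new curves are qd = 156 - 6P (demand) and qs = 4P - 53 (supply).
Equate the new curves: 156 - 6P = 4P - 53, giving 209 = 10P, P = 20.9, q = 30.6.

30.6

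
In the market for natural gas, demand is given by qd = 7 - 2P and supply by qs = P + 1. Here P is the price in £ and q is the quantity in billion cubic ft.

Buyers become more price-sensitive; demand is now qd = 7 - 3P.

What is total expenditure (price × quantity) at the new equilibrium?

3.75

Solve the original market: 7 - 2P = P + 1, hence P = 2 and q = 3.
The shock moves the curves to qd = 7 - 3P and qs = P + 1.
Setting them equal: 7 - 3P = P + 1 → 6 = 4P, so P = 1.5 and q = 2.5.
New expenditure = 1.5 × 2.5 = 3.75.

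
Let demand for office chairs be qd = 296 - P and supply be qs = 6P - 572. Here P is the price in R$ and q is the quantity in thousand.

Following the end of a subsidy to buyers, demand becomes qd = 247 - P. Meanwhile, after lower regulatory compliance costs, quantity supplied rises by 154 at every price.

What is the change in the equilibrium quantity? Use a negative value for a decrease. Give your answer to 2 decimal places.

-20.00

Solve the original market: 296 - P = 6P - 572, hence P = 124 and q = 172.
With the change applied: demand qd = 247 - P, supply qs = 6P - 418.
Equate the new curves: 247 - P = 6P - 418, giving 665 = 7P, P = 95, q = 152.
Δq = 152 − 172 = -20.00.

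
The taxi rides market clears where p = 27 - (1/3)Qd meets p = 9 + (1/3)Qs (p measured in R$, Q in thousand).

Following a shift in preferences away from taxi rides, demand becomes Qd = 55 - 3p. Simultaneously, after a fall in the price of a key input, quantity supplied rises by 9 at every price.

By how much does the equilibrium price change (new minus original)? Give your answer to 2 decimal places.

-5.83

Original equilibrium: 81 - 3p = 3p - 27 gives 108 = 6p, so p = 18 and Q = 27.
After the shift, demand is Qd = 55 - 3p and supply is Qs = 3p - 18.
New equilibrium: 55 - 3p = 3p - 18 ⇒ 73 = 6p ⇒ p = 73/6 ≈ 12.1667, Q = 18.5.
Δp = 12.1667 − 18 = -5.83.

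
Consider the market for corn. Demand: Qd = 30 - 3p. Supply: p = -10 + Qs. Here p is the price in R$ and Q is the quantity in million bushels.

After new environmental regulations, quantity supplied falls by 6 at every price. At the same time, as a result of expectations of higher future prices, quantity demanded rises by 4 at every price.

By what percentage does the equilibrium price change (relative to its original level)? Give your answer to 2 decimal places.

Before the shock: 30 - 3p = p + 10 ⇒ 20 = 4p ⇒ p = 5, Q = 15.
After the shift, demand is Qd = 34 - 3p and supply is Qs = p + 4.
Clearing the new market: 34 - 3p = p + 4, so p = 7.5 and Q = 11.5.
%Δp = (7.5 − 5) / 5 × 100 = +50.00%.

+50.00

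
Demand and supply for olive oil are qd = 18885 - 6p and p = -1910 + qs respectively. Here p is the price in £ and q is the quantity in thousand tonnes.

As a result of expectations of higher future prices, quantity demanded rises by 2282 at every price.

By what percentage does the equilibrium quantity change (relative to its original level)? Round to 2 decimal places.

Original equilibrium: 18885 - 6p = p + 1910 gives 16975 = 7p, so p = 2425 and q = 4335.
With the change applied: demand qd = 21167 - 6p, supply qs = p + 1910.
Equate the new curves: 21167 - 6p = p + 1910, giving 19257 = 7p, p = 2751, q = 4661.
%Δq = (4661 − 4335) / 4335 × 100 = +7.52%.

+7.52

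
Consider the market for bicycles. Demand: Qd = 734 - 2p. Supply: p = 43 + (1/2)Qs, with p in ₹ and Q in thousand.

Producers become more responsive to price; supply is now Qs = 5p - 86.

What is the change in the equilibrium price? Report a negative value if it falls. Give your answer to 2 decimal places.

Solve the original market: 734 - 2p = 2p - 86, hence p = 205 and Q = 324.
After the shift, demand is Qd = 734 - 2p and supply is Qs = 5p - 86.
Setting them equal: 734 - 2p = 5p - 86 → 820 = 7p, so p = 820/7 ≈ 117.1429 and Q = 3498/7 ≈ 499.7143.
Δp = 117.1429 − 205 = -87.86.

-87.86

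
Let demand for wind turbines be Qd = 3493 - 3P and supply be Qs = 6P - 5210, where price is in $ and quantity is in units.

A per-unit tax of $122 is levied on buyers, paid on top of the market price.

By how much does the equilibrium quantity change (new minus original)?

-244

Original equilibrium: 3493 - 3P = 6P - 5210 gives 8703 = 9P, so P = 967 and Q = 592.
Since buyers pay the price plus the tax, the effective demand curve becomes Qd = 3127 - 3P.
New equilibrium: 3127 - 3P = 6P - 5210 ⇒ 8337 = 9P ⇒ P = 2779/3 ≈ 926.3333, Q = 348.
ΔQ = 348 − 592 = -244.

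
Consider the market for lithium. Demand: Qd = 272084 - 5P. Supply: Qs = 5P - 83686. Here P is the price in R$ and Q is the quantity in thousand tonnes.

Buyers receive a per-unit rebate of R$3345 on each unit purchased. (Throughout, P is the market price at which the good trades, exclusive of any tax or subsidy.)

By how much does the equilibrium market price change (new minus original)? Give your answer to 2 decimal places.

Before the shock: 272084 - 5P = 5P - 83686 ⇒ 355770 = 10P ⇒ P = 35577, Q = 94199.
Since buyers' out-of-pocket price is the market price minus the rebate, the effective demand curve becomes Qd = 288809 - 5P.
Clearing the new market: 288809 - 5P = 5P - 83686, so P = 37249.5 and Q = 102561.5.
ΔP = 37249.5 − 35577 = +1672.50.

+1672.50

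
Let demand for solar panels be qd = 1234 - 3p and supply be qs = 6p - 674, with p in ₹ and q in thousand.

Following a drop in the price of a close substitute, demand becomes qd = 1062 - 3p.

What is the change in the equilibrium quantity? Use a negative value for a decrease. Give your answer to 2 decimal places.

Original equilibrium: 1234 - 3p = 6p - 674 gives 1908 = 9p, so p = 212 and q = 598.
The shock moves the curves to qd = 1062 - 3p and qs = 6p - 674.
Clearing the new market: 1062 - 3p = 6p - 674, so p = 1736/9 ≈ 192.8889 and q = 1450/3 ≈ 483.3333.
Δq = 483.3333 − 598 = -114.67.

-114.67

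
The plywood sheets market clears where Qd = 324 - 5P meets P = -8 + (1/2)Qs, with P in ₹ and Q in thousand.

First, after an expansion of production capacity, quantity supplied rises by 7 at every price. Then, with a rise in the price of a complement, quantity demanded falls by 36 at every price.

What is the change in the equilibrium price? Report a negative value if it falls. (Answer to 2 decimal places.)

-6.14

Original equilibrium: 324 - 5P = 2P + 16 gives 308 = 7P, so P = 44 and Q = 104.
The shock moves the curves to Qd = 288 - 5P and Qs = 2P + 23.
Equate the new curves: 288 - 5P = 2P + 23, giving 265 = 7P, P = 265/7 ≈ 37.8571, Q = 691/7 ≈ 98.7143.
ΔP = 37.8571 − 44 = -6.14.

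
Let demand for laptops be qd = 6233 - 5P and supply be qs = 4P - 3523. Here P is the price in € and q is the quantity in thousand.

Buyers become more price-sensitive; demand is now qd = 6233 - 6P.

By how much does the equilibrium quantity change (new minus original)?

-433.6

Solve the original market: 6233 - 5P = 4P - 3523, hence P = 1084 and q = 813.
The new curves are qd = 6233 - 6P (demand) and qs = 4P - 3523 (supply).
Setting them equal: 6233 - 6P = 4P - 3523 → 9756 = 10P, so P = 975.6 and q = 379.4.
Δq = 379.4 − 813 = -433.6.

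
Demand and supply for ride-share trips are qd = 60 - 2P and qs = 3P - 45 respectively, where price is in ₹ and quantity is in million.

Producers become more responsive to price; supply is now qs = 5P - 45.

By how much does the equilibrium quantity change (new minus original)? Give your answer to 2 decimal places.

Original equilibrium: 60 - 2P = 3P - 45 gives 105 = 5P, so P = 21 and q = 18.
With the change applied: demand qd = 60 - 2P, supply qs = 5P - 45.
Setting them equal: 60 - 2P = 5P - 45 → 105 = 7P, so P = 15 and q = 30.
Δq = 30 − 18 = +12.00.

+12.00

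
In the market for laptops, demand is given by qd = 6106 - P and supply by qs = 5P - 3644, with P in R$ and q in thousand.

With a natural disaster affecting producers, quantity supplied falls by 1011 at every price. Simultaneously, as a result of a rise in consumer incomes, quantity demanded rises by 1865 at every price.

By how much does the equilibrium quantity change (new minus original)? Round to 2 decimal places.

Initially, 6106 - P = 5P - 3644, so 9750 = 6P and P = 1625, q = 4481.
The new curves are qd = 7971 - P (demand) and qs = 5P - 4655 (supply).
New equilibrium: 7971 - P = 5P - 4655 ⇒ 12626 = 6P ⇒ P = 6313/3 ≈ 2104.3333, q = 17600/3 ≈ 5866.6667.
Δq = 5866.6667 − 4481 = +1385.67.

+1385.67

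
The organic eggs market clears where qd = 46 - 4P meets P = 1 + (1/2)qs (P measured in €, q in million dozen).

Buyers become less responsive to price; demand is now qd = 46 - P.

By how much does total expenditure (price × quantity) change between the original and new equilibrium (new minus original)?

Original equilibrium: 46 - 4P = 2P - 2 gives 48 = 6P, so P = 8 and q = 14.
With the change applied: demand qd = 46 - P, supply qs = 2P - 2.
Setting them equal: 46 - P = 2P - 2 → 48 = 3P, so P = 16 and q = 30.
Expenditure moves from 8×14 = 112 to 16×30 = 480; change = +368.

+368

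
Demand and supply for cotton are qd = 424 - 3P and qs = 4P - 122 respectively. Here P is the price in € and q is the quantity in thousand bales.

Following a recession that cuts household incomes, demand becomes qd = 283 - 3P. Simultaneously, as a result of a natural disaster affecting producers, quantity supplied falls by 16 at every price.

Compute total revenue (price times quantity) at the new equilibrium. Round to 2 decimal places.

Before the shock: 424 - 3P = 4P - 122 ⇒ 546 = 7P ⇒ P = 78, q = 190.
After the shift, demand is qd = 283 - 3P and supply is qs = 4P - 138.
Equate the new curves: 283 - 3P = 4P - 138, giving 421 = 7P, P = 421/7 ≈ 60.1429, q = 718/7 ≈ 102.5714.
New expenditure = 60.1429 × 102.5714 = 6168.94.

6168.94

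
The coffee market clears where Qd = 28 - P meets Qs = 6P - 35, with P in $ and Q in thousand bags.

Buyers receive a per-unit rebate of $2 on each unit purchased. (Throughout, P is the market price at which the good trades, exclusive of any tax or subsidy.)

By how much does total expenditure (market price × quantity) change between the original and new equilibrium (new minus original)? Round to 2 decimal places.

+21.35

Original equilibrium: 28 - P = 6P - 35 gives 63 = 7P, so P = 9 and Q = 19.
Since buyers' out-of-pocket price is the market price minus the rebate, the effective demand curve becomes Qd = 30 - P.
New equilibrium: 30 - P = 6P - 35 ⇒ 65 = 7P ⇒ P = 65/7 ≈ 9.2857, Q = 145/7 ≈ 20.7143.
Expenditure moves from 9×19 = 171 to 9.2857×20.7143 = 192.3469; change = +21.35.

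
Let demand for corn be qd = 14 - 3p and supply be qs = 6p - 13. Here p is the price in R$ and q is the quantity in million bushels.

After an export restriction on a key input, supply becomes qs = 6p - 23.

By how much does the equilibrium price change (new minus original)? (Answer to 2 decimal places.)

+1.11

Before the shock: 14 - 3p = 6p - 13 ⇒ 27 = 9p ⇒ p = 3, q = 5.
The new curves are qd = 14 - 3p (demand) and qs = 6p - 23 (supply).
Clearing the new market: 14 - 3p = 6p - 23, so p = 37/9 ≈ 4.1111 and q = 5/3 ≈ 1.6667.
Δp = 4.1111 − 3 = +1.11.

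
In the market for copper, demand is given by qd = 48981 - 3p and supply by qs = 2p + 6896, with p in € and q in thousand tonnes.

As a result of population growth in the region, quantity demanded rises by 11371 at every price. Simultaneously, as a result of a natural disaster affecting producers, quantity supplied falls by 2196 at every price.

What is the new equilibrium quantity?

26960.8

Initially, 48981 - 3p = 2p + 6896, so 42085 = 5p and p = 8417, q = 23730.
With the change applied: demand qd = 60352 - 3p, supply qs = 2p + 4700.
New equilibrium: 60352 - 3p = 2p + 4700 ⇒ 55652 = 5p ⇒ p = 11130.4, q = 26960.8.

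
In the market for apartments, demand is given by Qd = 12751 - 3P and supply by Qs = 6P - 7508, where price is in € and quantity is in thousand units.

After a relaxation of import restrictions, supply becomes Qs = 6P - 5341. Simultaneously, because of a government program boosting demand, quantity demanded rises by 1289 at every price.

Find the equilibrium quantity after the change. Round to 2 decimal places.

Solve the original market: 12751 - 3P = 6P - 7508, hence P = 2251 and Q = 5998.
After the shift, demand is Qd = 14040 - 3P and supply is Qs = 6P - 5341.
Equate the new curves: 14040 - 3P = 6P - 5341, giving 19381 = 9P, P = 19381/9 ≈ 2153.4444, Q = 22739/3 ≈ 7579.6667.

7579.67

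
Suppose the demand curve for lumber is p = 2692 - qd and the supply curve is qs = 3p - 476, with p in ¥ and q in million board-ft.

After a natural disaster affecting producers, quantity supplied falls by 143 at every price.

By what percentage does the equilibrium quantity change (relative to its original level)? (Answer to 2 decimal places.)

-1.88

Original equilibrium: 2692 - p = 3p - 476 gives 3168 = 4p, so p = 792 and q = 1900.
The shock moves the curves to qd = 2692 - p and qs = 3p - 619.
Clearing the new market: 2692 - p = 3p - 619, so p = 827.75 and q = 1864.25.
%Δq = (1864.25 − 1900) / 1900 × 100 = -1.88%.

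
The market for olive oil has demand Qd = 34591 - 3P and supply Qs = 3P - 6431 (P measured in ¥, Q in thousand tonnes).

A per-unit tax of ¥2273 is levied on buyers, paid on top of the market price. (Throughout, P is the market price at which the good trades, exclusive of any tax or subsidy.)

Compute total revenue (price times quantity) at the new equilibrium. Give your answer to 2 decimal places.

60827185.25

Initially, 34591 - 3P = 3P - 6431, so 41022 = 6P and P = 6837, Q = 14080.
Since buyers pay the price plus the tax, the effective demand curve becomes Qd = 27772 - 3P.
Equate the new curves: 27772 - 3P = 3P - 6431, giving 34203 = 6P, P = 5700.5, Q = 10670.5.
New expenditure = 5700.5 × 10670.5 = 60827185.25.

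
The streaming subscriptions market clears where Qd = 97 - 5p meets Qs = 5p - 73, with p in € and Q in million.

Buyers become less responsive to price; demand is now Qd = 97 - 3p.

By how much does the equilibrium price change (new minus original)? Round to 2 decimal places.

Solve the original market: 97 - 5p = 5p - 73, hence p = 17 and Q = 12.
The new curves are Qd = 97 - 3p (demand) and Qs = 5p - 73 (supply).
Setting them equal: 97 - 3p = 5p - 73 → 170 = 8p, so p = 21.25 and Q = 33.25.
Δp = 21.25 − 17 = +4.25.

+4.25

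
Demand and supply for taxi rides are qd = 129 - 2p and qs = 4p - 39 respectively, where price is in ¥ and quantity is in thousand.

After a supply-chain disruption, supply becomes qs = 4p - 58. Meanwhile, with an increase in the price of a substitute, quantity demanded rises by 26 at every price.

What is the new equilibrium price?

Solve the original market: 129 - 2p = 4p - 39, hence p = 28 and q = 73.
With the change applied: demand qd = 155 - 2p, supply qs = 4p - 58.
Equate the new curves: 155 - 2p = 4p - 58, giving 213 = 6p, p = 35.5, q = 84.

35.5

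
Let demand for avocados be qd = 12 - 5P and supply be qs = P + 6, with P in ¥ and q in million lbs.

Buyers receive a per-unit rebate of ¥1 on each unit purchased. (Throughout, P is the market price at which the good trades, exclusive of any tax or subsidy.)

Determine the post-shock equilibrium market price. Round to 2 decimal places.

Solve the original market: 12 - 5P = P + 6, hence P = 1 and q = 7.
Since buyers' out-of-pocket price is the market price minus the rebate, the effective demand curve becomes qd = 17 - 5P.
Setting them equal: 17 - 5P = P + 6 → 11 = 6P, so P = 11/6 ≈ 1.8333 and q = 47/6 ≈ 7.8333.

1.83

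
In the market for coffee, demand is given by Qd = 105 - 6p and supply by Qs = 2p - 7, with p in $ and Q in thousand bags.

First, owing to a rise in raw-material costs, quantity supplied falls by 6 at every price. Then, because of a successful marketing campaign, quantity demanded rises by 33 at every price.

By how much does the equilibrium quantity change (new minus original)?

+3.75

Before the shock: 105 - 6p = 2p - 7 ⇒ 112 = 8p ⇒ p = 14, Q = 21.
After the shift, demand is Qd = 138 - 6p and supply is Qs = 2p - 13.
Setting them equal: 138 - 6p = 2p - 13 → 151 = 8p, so p = 18.875 and Q = 24.75.
ΔQ = 24.75 − 21 = +3.75.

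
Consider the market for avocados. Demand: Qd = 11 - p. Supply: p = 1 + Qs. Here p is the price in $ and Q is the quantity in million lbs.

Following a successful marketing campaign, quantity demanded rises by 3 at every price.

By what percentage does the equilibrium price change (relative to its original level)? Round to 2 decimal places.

Original equilibrium: 11 - p = p - 1 gives 12 = 2p, so p = 6 and Q = 5.
The new curves are Qd = 14 - p (demand) and Qs = p - 1 (supply).
New equilibrium: 14 - p = p - 1 ⇒ 15 = 2p ⇒ p = 7.5, Q = 6.5.
%Δp = (7.5 − 6) / 6 × 100 = +25.00%.

+25.00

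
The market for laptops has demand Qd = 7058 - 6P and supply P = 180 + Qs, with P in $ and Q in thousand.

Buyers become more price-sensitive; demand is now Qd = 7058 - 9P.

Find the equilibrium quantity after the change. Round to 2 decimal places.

Initially, 7058 - 6P = P - 180, so 7238 = 7P and P = 1034, Q = 854.
With the change applied: demand Qd = 7058 - 9P, supply Qs = P - 180.
Setting them equal: 7058 - 9P = P - 180 → 7238 = 10P, so P = 723.8 and Q = 543.8.

543.80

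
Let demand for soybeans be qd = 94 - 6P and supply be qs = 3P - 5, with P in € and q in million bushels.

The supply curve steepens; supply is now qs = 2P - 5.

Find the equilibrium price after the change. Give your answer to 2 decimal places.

12.38

Solve the original market: 94 - 6P = 3P - 5, hence P = 11 and q = 28.
With the change applied: demand qd = 94 - 6P, supply qs = 2P - 5.
Clearing the new market: 94 - 6P = 2P - 5, so P = 12.375 and q = 19.75.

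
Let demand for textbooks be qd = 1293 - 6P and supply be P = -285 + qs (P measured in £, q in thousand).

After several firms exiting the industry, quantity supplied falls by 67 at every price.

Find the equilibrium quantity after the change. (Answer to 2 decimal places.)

Before the shock: 1293 - 6P = P + 285 ⇒ 1008 = 7P ⇒ P = 144, q = 429.
After the shift, demand is qd = 1293 - 6P and supply is qs = P + 218.
Equate the new curves: 1293 - 6P = P + 218, giving 1075 = 7P, P = 1075/7 ≈ 153.5714, q = 2601/7 ≈ 371.5714.

371.57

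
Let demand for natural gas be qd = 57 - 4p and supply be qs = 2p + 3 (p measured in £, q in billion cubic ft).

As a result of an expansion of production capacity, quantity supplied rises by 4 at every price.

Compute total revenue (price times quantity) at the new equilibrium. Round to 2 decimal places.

Initially, 57 - 4p = 2p + 3, so 54 = 6p and p = 9, q = 21.
The shock moves the curves to qd = 57 - 4p and qs = 2p + 7.
Equate the new curves: 57 - 4p = 2p + 7, giving 50 = 6p, p = 25/3 ≈ 8.3333, q = 71/3 ≈ 23.6667.
New expenditure = 8.3333 × 23.6667 = 197.22.

197.22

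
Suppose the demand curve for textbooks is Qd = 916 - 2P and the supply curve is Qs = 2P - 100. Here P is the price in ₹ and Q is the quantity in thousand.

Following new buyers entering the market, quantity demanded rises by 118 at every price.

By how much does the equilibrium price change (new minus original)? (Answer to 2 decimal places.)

+29.50

Initially, 916 - 2P = 2P - 100, so 1016 = 4P and P = 254, Q = 408.
The new curves are Qd = 1034 - 2P (demand) and Qs = 2P - 100 (supply).
New equilibrium: 1034 - 2P = 2P - 100 ⇒ 1134 = 4P ⇒ P = 283.5, Q = 467.
ΔP = 283.5 − 254 = +29.50.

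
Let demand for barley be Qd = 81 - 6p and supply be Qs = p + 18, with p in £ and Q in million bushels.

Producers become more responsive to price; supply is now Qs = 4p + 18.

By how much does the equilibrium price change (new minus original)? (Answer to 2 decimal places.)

-2.70

Before the shock: 81 - 6p = p + 18 ⇒ 63 = 7p ⇒ p = 9, Q = 27.
With the change applied: demand Qd = 81 - 6p, supply Qs = 4p + 18.
Clearing the new market: 81 - 6p = 4p + 18, so p = 6.3 and Q = 43.2.
Δp = 6.3 − 9 = -2.70.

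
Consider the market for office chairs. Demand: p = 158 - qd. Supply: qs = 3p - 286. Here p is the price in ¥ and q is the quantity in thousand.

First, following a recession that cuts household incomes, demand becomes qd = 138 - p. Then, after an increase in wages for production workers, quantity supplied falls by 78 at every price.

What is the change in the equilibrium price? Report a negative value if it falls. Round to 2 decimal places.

Solve the original market: 158 - p = 3p - 286, hence p = 111 and q = 47.
With the change applied: demand qd = 138 - p, supply qs = 3p - 364.
New equilibrium: 138 - p = 3p - 364 ⇒ 502 = 4p ⇒ p = 125.5, q = 12.5.
Δp = 125.5 − 111 = +14.50.

+14.50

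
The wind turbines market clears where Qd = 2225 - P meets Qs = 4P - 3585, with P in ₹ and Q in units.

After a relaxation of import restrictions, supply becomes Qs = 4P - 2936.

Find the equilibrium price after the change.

1032.2

Solve the original market: 2225 - P = 4P - 3585, hence P = 1162 and Q = 1063.
With the change applied: demand Qd = 2225 - P, supply Qs = 4P - 2936.
Equate the new curves: 2225 - P = 4P - 2936, giving 5161 = 5P, P = 1032.2, Q = 1192.8.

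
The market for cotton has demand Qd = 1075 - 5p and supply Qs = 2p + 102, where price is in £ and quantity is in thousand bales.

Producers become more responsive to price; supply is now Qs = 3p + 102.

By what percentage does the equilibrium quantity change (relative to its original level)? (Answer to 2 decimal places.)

Solve the original market: 1075 - 5p = 2p + 102, hence p = 139 and Q = 380.
After the shift, demand is Qd = 1075 - 5p and supply is Qs = 3p + 102.
New equilibrium: 1075 - 5p = 3p + 102 ⇒ 973 = 8p ⇒ p = 121.625, Q = 466.875.
%ΔQ = (466.875 − 380) / 380 × 100 = +22.86%.

+22.86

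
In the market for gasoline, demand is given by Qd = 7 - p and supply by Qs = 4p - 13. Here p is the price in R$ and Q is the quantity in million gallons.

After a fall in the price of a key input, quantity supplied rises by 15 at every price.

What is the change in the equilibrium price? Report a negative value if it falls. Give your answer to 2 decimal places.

Solve the original market: 7 - p = 4p - 13, hence p = 4 and Q = 3.
The new curves are Qd = 7 - p (demand) and Qs = 4p + 2 (supply).
New equilibrium: 7 - p = 4p + 2 ⇒ 5 = 5p ⇒ p = 1, Q = 6.
Δp = 1 − 4 = -3.00.

-3.00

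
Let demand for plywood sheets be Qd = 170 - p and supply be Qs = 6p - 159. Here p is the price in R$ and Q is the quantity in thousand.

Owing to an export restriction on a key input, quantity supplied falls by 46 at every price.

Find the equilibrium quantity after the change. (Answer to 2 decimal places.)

Solve the original market: 170 - p = 6p - 159, hence p = 47 and Q = 123.
With the change applied: demand Qd = 170 - p, supply Qs = 6p - 205.
Equate the new curves: 170 - p = 6p - 205, giving 375 = 7p, p = 375/7 ≈ 53.5714, Q = 815/7 ≈ 116.4286.

116.43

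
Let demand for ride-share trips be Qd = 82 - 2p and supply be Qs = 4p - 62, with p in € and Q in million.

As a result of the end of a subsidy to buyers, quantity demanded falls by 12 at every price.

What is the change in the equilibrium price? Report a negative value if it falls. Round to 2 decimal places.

-2.00

Original equilibrium: 82 - 2p = 4p - 62 gives 144 = 6p, so p = 24 and Q = 34.
The shock moves the curves to Qd = 70 - 2p and Qs = 4p - 62.
New equilibrium: 70 - 2p = 4p - 62 ⇒ 132 = 6p ⇒ p = 22, Q = 26.
Δp = 22 − 24 = -2.00.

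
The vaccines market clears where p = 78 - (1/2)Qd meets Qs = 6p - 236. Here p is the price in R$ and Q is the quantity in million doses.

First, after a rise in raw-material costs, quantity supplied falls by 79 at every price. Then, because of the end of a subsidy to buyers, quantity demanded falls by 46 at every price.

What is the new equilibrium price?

53.125

Before the shock: 156 - 2p = 6p - 236 ⇒ 392 = 8p ⇒ p = 49, Q = 58.
After the shift, demand is Qd = 110 - 2p and supply is Qs = 6p - 315.
Equate the new curves: 110 - 2p = 6p - 315, giving 425 = 8p, p = 53.125, Q = 3.75.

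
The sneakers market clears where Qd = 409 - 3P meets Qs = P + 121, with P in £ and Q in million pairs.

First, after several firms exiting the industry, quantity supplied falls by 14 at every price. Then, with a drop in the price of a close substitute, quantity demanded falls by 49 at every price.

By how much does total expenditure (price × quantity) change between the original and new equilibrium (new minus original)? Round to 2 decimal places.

-3127.69

Original equilibrium: 409 - 3P = P + 121 gives 288 = 4P, so P = 72 and Q = 193.
The shock moves the curves to Qd = 360 - 3P and Qs = P + 107.
Equate the new curves: 360 - 3P = P + 107, giving 253 = 4P, P = 63.25, Q = 170.25.
Expenditure moves from 72×193 = 13896 to 63.25×170.25 = 10768.3125; change = -3127.69.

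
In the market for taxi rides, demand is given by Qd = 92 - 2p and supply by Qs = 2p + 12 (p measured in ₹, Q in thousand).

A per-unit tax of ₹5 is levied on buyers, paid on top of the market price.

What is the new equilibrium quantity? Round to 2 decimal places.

Original equilibrium: 92 - 2p = 2p + 12 gives 80 = 4p, so p = 20 and Q = 52.
Since buyers pay the price plus the tax, the effective demand curve becomes Qd = 82 - 2p.
Clearing the new market: 82 - 2p = 2p + 12, so p = 17.5 and Q = 47.

47.00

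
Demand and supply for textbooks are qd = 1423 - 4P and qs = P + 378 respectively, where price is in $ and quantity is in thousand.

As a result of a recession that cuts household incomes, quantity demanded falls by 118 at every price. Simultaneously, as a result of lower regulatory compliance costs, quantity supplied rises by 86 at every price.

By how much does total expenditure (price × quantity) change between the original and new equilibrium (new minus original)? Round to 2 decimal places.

Original equilibrium: 1423 - 4P = P + 378 gives 1045 = 5P, so P = 209 and q = 587.
The new curves are qd = 1305 - 4P (demand) and qs = P + 464 (supply).
Setting them equal: 1305 - 4P = P + 464 → 841 = 5P, so P = 168.2 and q = 632.2.
Expenditure moves from 209×587 = 122683 to 168.2×632.2 = 106336.04; change = -16346.96.

-16346.96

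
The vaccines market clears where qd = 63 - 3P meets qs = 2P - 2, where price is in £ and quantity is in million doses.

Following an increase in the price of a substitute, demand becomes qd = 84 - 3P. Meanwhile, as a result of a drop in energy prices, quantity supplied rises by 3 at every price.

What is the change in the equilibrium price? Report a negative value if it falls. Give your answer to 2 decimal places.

Initially, 63 - 3P = 2P - 2, so 65 = 5P and P = 13, q = 24.
The new curves are qd = 84 - 3P (demand) and qs = 2P + 1 (supply).
Setting them equal: 84 - 3P = 2P + 1 → 83 = 5P, so P = 16.6 and q = 34.2.
ΔP = 16.6 − 13 = +3.60.

+3.60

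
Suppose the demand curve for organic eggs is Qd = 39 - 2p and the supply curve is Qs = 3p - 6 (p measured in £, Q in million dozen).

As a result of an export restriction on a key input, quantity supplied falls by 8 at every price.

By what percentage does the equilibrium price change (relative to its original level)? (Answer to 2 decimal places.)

Before the shock: 39 - 2p = 3p - 6 ⇒ 45 = 5p ⇒ p = 9, Q = 21.
With the change applied: demand Qd = 39 - 2p, supply Qs = 3p - 14.
Clearing the new market: 39 - 2p = 3p - 14, so p = 10.6 and Q = 17.8.
%Δp = (10.6 − 9) / 9 × 100 = +17.78%.

+17.78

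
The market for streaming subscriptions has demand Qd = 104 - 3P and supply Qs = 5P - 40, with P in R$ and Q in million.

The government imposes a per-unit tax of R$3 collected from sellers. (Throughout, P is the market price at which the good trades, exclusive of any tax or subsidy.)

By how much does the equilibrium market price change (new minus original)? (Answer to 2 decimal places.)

Before the shock: 104 - 3P = 5P - 40 ⇒ 144 = 8P ⇒ P = 18, Q = 50.
Since sellers keep the price net of the tax, the effective supply curve becomes Qs = 5P - 55.
New equilibrium: 104 - 3P = 5P - 55 ⇒ 159 = 8P ⇒ P = 19.875, Q = 44.375.
ΔP = 19.875 − 18 = +1.88.

+1.88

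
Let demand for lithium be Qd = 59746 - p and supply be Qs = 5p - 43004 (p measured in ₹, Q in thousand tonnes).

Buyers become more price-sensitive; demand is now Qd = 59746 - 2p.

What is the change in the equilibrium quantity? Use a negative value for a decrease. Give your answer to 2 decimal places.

-12232.14

Initially, 59746 - p = 5p - 43004, so 102750 = 6p and p = 17125, Q = 42621.
The shock moves the curves to Qd = 59746 - 2p and Qs = 5p - 43004.
Clearing the new market: 59746 - 2p = 5p - 43004, so p = 102750/7 ≈ 14678.5714 and Q = 212722/7 ≈ 30388.8571.
ΔQ = 30388.8571 − 42621 = -12232.14.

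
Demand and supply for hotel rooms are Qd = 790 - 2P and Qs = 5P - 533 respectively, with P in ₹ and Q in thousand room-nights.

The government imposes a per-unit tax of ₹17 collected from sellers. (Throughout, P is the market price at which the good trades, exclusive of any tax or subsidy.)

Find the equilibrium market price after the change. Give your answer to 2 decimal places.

Initially, 790 - 2P = 5P - 533, so 1323 = 7P and P = 189, Q = 412.
Since sellers keep the price net of the tax, the effective supply curve becomes Qs = 5P - 618.
New equilibrium: 790 - 2P = 5P - 618 ⇒ 1408 = 7P ⇒ P = 1408/7 ≈ 201.1429, Q = 2714/7 ≈ 387.7143.

201.14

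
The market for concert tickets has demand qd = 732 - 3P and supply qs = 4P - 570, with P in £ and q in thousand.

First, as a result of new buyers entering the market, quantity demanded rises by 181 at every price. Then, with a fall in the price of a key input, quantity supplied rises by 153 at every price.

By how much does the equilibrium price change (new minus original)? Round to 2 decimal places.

+4.00

Before the shock: 732 - 3P = 4P - 570 ⇒ 1302 = 7P ⇒ P = 186, q = 174.
After the shift, demand is qd = 913 - 3P and supply is qs = 4P - 417.
New equilibrium: 913 - 3P = 4P - 417 ⇒ 1330 = 7P ⇒ P = 190, q = 343.
ΔP = 190 − 186 = +4.00.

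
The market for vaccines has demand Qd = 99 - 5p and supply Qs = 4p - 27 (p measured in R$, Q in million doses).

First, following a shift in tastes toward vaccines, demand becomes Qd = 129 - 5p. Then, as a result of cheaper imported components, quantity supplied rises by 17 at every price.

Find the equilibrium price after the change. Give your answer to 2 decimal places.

Initially, 99 - 5p = 4p - 27, so 126 = 9p and p = 14, Q = 29.
The shock moves the curves to Qd = 129 - 5p and Qs = 4p - 10.
Clearing the new market: 129 - 5p = 4p - 10, so p = 139/9 ≈ 15.4444 and Q = 466/9 ≈ 51.7778.

15.44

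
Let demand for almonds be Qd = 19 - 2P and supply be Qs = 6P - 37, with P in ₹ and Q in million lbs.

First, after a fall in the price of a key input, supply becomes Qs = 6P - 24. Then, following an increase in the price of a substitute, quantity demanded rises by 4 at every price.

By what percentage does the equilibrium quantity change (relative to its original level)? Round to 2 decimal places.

Initially, 19 - 2P = 6P - 37, so 56 = 8P and P = 7, Q = 5.
After the shift, demand is Qd = 23 - 2P and supply is Qs = 6P - 24.
Setting them equal: 23 - 2P = 6P - 24 → 47 = 8P, so P = 5.875 and Q = 11.25.
%ΔQ = (11.25 − 5) / 5 × 100 = +125.00%.

+125.00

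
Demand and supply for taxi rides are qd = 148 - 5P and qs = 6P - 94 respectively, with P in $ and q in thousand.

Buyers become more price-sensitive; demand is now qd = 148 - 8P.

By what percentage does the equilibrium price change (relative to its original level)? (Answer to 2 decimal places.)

-21.43

Solve the original market: 148 - 5P = 6P - 94, hence P = 22 and q = 38.
The shock moves the curves to qd = 148 - 8P and qs = 6P - 94.
Clearing the new market: 148 - 8P = 6P - 94, so P = 121/7 ≈ 17.2857 and q = 68/7 ≈ 9.7143.
%ΔP = (17.2857 − 22) / 22 × 100 = -21.43%.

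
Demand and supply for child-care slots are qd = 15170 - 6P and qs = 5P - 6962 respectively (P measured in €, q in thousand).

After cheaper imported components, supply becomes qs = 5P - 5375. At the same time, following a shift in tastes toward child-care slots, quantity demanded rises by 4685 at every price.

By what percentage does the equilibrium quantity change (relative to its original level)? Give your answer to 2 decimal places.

Initially, 15170 - 6P = 5P - 6962, so 22132 = 11P and P = 2012, q = 3098.
The new curves are qd = 19855 - 6P (demand) and qs = 5P - 5375 (supply).
Equate the new curves: 19855 - 6P = 5P - 5375, giving 25230 = 11P, P = 25230/11 ≈ 2293.6364, q = 67025/11 ≈ 6093.1818.
%Δq = (6093.1818 − 3098) / 3098 × 100 = +96.68%.

+96.68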